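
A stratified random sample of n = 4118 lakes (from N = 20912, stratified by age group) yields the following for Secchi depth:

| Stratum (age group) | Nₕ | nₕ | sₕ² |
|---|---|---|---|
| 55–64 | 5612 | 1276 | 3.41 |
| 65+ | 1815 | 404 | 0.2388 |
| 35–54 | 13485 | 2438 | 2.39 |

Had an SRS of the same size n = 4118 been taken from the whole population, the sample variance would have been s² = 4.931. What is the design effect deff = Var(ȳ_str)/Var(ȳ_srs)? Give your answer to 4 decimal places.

0.5055

Var(ȳ_str) = Σ Wₕ²(1−fₕ)sₕ²/nₕ with Wₕ = Nₕ/20912:
  55–64: (5612/20912)²·(1−1276/5612)·3.41/1276 = 1.4870292 × 10^-4
  65+: (1815/20912)²·(1−404/1815)·0.2388/404 = 3.461509 × 10^-6
  35–54: (13485/20912)²·(1−2438/13485)·2.39/2438 = 3.3393994 × 10^-4
  → Var(ȳ_str) = 4.8610437 × 10^-4.
Var(ȳ_srs) = (1 − 4118/20912)·4.931/4118 = 9.6162831 × 10^-4.
deff = (4.8610437 × 10^-4) / (9.6162831 × 10^-4) = 0.5055.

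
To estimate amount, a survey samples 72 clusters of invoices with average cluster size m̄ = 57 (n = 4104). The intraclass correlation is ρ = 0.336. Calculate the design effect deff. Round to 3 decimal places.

19.816

deff = 1 + (57 − 1)·0.336 = 1 + 18.816 = 19.816.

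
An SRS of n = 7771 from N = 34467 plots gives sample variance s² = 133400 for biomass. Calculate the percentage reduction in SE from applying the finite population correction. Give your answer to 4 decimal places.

f = n/N = 7771/34467 = 0.22546204.
SE_no-fpc = √(s²/n) = 4.143234; SE_fpc = √((1−f)s²/n) = 3.6463707.
Ratio = √(1−f) = 0.88007839. Reduction = 100·(1 − 0.88007839) = 11.9922%.

11.9922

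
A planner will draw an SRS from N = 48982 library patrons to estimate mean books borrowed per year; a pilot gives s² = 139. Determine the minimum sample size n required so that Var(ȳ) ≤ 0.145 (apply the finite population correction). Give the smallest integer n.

941

Without fpc, n₀ = s²/D = 139/0.145 = 958.6207.
With fpc, (1 − n/N)·s²/n ≤ D requires n ≥ n₀/(1 + n₀/N) = 958.6207/(1 + 958.6207/48982) = 940.2198.
Rounding up, n = 941.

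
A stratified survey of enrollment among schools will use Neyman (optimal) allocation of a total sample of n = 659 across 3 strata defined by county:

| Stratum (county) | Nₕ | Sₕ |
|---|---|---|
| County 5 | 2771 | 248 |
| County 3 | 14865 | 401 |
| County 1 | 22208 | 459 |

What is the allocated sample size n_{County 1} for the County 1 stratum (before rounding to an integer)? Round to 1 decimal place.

Neyman allocation: nₕ = n·NₕSₕ / Σⱼ NⱼSⱼ.
Σ NⱼSⱼ = 2771·248 + 14865·401 + 22208·459 = 1.6841545 × 10^7.
n_{County 1} = 659·22208·459 / (1.6841545 × 10^7) = 398.9.

398.9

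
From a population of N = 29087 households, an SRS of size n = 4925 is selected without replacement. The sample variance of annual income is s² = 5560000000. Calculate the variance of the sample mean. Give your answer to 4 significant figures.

Under SRS without replacement, Var(ȳ) = (1 − f)·s²/n with f = n/N = 4925/29087 = 0.16931963.
Var(ȳ) = (1 − 0.16931963)·5560000000/4925 = 0.83068037·1.128934 × 10^6 = 937783.32.

937800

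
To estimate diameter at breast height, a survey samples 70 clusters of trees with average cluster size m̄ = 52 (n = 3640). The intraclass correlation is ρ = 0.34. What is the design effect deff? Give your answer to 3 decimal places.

deff = 1 + (52 − 1)·0.34 = 1 + 17.34 = 18.34.

18.340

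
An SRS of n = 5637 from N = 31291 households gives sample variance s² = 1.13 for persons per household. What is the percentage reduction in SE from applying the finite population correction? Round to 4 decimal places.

9.4543

f = n/N = 5637/31291 = 0.18014765.
SE_no-fpc = √(s²/n) = 0.014158433; SE_fpc = √((1−f)s²/n) = 0.012819852.
Ratio = √(1−f) = 0.90545699. Reduction = 100·(1 − 0.90545699) = 9.4543%.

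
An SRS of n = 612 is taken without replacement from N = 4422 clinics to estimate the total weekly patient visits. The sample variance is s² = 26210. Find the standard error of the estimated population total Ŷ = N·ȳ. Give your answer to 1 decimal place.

26861.5

Var(Ŷ) = N²·Var(ȳ) = N²·(1 − n/N)·s²/n.
f = 612/4422 = 0.13839891; Var(ȳ) = 0.86160109·26210/612 = 36.899615.
Var(Ŷ) = 4422² · 36.899615 = 7.2153817 × 10^8.
SE(Ŷ) = √(7.2153817 × 10^8) = 26861.5.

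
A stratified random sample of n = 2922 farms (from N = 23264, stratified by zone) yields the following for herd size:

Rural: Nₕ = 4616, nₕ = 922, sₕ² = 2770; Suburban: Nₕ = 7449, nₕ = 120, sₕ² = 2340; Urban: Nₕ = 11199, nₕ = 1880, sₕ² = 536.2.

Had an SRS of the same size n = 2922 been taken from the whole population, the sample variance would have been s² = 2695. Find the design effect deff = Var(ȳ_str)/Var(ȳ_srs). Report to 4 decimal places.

Var(ȳ_str) = Σ Wₕ²(1−fₕ)sₕ²/nₕ with Wₕ = Nₕ/23264:
  Rural: (4616/23264)²·(1−922/4616)·2770/922 = 0.094654826
  Suburban: (7449/23264)²·(1−120/7449)·2340/120 = 1.9670189
  Urban: (11199/23264)²·(1−1880/11199)·536.2/1880 = 0.054998233
  → Var(ȳ_str) = 2.116672.
Var(ȳ_srs) = (1 − 2922/23264)·2695/2922 = 0.80646926.
deff = 2.116672 / 0.80646926 = 2.6246.

2.6246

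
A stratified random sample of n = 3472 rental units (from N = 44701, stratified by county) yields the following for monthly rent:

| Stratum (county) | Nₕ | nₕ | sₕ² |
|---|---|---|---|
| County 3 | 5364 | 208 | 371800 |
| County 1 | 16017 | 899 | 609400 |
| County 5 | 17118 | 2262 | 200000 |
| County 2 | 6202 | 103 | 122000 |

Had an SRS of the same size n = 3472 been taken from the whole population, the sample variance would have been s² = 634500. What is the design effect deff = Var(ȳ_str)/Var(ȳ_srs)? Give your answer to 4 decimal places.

0.8339

Var(ȳ_str) = Σ Wₕ²(1−fₕ)sₕ²/nₕ with Wₕ = Nₕ/44701:
  County 3: (5364/44701)²·(1−208/5364)·371800/208 = 24.740772
  County 1: (16017/44701)²·(1−899/16017)·609400/899 = 82.145504
  County 5: (17118/44701)²·(1−2262/17118)·200000/2262 = 11.252728
  County 2: (6202/44701)²·(1−103/6202)·122000/103 = 22.422216
  → Var(ȳ_str) = 140.56122.
Var(ȳ_srs) = (1 − 3472/44701)·634500/3472 = 168.55338.
deff = 140.56122 / 168.55338 = 0.8339.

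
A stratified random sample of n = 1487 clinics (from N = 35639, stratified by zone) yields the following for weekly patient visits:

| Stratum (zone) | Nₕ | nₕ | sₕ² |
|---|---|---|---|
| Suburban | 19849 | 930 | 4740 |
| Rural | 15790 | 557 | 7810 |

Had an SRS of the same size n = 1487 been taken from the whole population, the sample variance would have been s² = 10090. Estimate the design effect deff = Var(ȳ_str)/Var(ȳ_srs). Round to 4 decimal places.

0.6401

Var(ȳ_str) = Σ Wₕ²(1−fₕ)sₕ²/nₕ with Wₕ = Nₕ/35639:
  Suburban: (19849/35639)²·(1−930/19849)·4740/930 = 1.5068887
  Rural: (15790/35639)²·(1−557/15790)·7810/557 = 2.6552926
  → Var(ȳ_str) = 4.1621813.
Var(ȳ_srs) = (1 − 1487/35639)·10090/1487 = 6.5023573.
deff = 4.1621813 / 6.5023573 = 0.6401.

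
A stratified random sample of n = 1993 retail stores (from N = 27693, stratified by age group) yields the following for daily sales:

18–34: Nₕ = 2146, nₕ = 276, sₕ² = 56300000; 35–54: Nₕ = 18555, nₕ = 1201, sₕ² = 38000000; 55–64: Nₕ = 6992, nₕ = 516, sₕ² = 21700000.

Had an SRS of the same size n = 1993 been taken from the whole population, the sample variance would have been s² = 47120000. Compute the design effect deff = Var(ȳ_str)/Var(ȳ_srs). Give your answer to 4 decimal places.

Var(ȳ_str) = Σ Wₕ²(1−fₕ)sₕ²/nₕ with Wₕ = Nₕ/27693:
  18–34: (2146/27693)²·(1−276/2146)·56300000/276 = 1067.4084
  35–54: (18555/27693)²·(1−1201/18555)·38000000/1201 = 13284.987
  55–64: (6992/27693)²·(1−516/6992)·21700000/516 = 2483.0089
  → Var(ȳ_str) = 16835.404.
Var(ȳ_srs) = (1 − 1993/27693)·47120000/1993 = 21941.237.
deff = 16835.404 / 21941.237 = 0.7673.

0.7673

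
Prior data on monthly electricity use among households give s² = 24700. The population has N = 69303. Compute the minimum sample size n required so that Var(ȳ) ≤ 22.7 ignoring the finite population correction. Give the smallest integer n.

1089

Without fpc, n₀ = s²/D = 24700/22.7 = 1088.1057.
Rounding up, n = 1089.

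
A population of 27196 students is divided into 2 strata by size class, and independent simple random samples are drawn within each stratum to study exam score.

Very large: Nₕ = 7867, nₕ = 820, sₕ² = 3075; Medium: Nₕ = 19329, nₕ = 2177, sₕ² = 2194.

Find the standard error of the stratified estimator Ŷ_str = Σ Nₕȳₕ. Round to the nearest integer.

Var(Ŷ_str) = Σₕ Nₕ²(1 − fₕ)sₕ²/nₕ.
Very large: 7867²·(1 − 820/7867)·3075/820 = 2.0789531 × 10^8.
Medium: 19329²·(1 − 2177/19329)·2194/2177 = 3.341199 × 10^8.
Sum = 5.4201521 × 10^8.
SE = √(5.4201521 × 10^8) = 23281.

23281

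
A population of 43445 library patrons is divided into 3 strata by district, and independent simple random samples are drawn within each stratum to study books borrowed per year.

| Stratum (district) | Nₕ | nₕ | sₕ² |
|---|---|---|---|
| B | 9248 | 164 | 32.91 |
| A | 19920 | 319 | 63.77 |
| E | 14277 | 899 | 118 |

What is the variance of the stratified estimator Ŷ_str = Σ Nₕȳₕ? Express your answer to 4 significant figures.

Var(Ŷ_str) = Σₕ Nₕ²(1 − fₕ)sₕ²/nₕ.
B: 9248²·(1 − 164/9248)·32.91/164 = 1.6858114 × 10^7.
A: 19920²·(1 − 319/19920)·63.77/319 = 7.8053664 × 10^7.
E: 14277²·(1 − 899/14277)·118/899 = 2.5069777 × 10^7.
Sum = 1.1998156 × 10^8.

1.200 × 10^8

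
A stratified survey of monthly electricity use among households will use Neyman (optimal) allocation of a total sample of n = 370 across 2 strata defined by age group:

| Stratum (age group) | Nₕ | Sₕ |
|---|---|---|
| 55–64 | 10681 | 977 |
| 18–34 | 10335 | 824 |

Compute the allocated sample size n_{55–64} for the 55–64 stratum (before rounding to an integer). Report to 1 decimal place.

203.7

Neyman allocation: nₕ = n·NₕSₕ / Σⱼ NⱼSⱼ.
Σ NⱼSⱼ = 10681·977 + 10335·824 = 1.8951377 × 10^7.
n_{55–64} = 370·10681·977 / (1.8951377 × 10^7) = 203.7.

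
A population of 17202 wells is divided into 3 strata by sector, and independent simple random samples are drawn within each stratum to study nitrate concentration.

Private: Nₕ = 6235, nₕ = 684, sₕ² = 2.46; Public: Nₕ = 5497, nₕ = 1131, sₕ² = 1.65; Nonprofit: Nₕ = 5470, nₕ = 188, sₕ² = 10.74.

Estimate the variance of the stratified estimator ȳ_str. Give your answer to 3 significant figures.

0.00612

Var(ȳ_str) = Σₕ Wₕ²(1 − fₕ)sₕ²/nₕ with Wₕ = Nₕ/N, N = 17202.
Private: Wₕ = 0.36245785; term = 0.36245785²·(1 − 0.10970329)·2.46/684 = 4.2065766 × 10^-4.
Public: Wₕ = 0.31955587; term = 0.31955587²·(1 − 0.20574859)·1.65/1131 = 1.1832402 × 10^-4.
Nonprofit: Wₕ = 0.31798628; term = 0.31798628²·(1 − 0.03436929)·10.74/188 = 0.0055779455.
Sum = 0.0061169272.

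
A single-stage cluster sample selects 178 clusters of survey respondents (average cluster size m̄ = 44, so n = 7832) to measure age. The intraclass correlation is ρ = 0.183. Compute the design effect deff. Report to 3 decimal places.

8.869

deff = 1 + (44 − 1)·0.183 = 1 + 7.869 = 8.869.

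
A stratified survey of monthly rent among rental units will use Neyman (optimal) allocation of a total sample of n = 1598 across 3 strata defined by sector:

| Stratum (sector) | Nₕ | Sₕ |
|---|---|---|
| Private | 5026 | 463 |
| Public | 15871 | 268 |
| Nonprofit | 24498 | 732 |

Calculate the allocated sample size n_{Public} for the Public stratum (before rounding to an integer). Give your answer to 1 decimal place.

Neyman allocation: nₕ = n·NₕSₕ / Σⱼ NⱼSⱼ.
Σ NⱼSⱼ = 5026·463 + 15871·268 + 24498·732 = 2.4513002 × 10^7.
n_{Public} = 1598·15871·268 / (2.4513002 × 10^7) = 277.3.

277.3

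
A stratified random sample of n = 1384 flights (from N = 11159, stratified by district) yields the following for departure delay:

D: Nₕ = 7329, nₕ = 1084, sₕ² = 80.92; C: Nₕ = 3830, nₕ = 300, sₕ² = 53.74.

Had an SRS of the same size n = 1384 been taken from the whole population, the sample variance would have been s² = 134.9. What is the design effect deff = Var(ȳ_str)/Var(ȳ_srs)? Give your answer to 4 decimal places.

Var(ȳ_str) = Σ Wₕ²(1−fₕ)sₕ²/nₕ with Wₕ = Nₕ/11159:
  D: (7329/11159)²·(1−1084/7329)·80.92/1084 = 0.027438047
  C: (3830/11159)²·(1−300/3830)·53.74/300 = 0.019449092
  → Var(ȳ_str) = 0.046887139.
Var(ȳ_srs) = (1 − 1384/11159)·134.9/1384 = 0.085382201.
deff = 0.046887139 / 0.085382201 = 0.5491.

0.5491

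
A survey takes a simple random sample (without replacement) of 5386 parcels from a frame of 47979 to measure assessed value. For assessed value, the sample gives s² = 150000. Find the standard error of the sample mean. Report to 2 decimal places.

4.97

Under SRS without replacement, Var(ȳ) = (1 − f)·s²/n with f = n/N = 5386/47979 = 0.11225745.
Var(ȳ) = (1 − 0.11225745)·150000/5386 = 0.88774255·27.849981 = 24.723614.
SE(ȳ) = √(24.723614) = 4.97.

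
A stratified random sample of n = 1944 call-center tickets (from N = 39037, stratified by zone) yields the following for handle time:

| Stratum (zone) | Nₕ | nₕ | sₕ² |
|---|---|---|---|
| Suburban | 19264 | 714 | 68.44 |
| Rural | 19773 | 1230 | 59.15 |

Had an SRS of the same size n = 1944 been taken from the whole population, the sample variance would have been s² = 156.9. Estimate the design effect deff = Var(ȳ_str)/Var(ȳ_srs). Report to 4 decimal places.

Var(ȳ_str) = Σ Wₕ²(1−fₕ)sₕ²/nₕ with Wₕ = Nₕ/39037:
  Suburban: (19264/39037)²·(1−714/19264)·68.44/714 = 0.022477567
  Rural: (19773/39037)²·(1−1230/19773)·59.15/1230 = 0.011570426
  → Var(ȳ_str) = 0.034047993.
Var(ȳ_srs) = (1 − 1944/39037)·156.9/1944 = 0.076690613.
deff = 0.034047993 / 0.076690613 = 0.4440.

0.4440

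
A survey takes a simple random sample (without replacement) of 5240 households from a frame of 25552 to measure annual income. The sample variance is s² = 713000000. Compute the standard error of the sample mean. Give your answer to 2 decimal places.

328.88

Under SRS without replacement, Var(ȳ) = (1 − f)·s²/n with f = n/N = 5240/25552 = 0.20507201.
Var(ȳ) = (1 − 0.20507201)·713000000/5240 = 0.79492799·136068.7 = 108164.82.
SE(ȳ) = √(108164.82) = 328.88.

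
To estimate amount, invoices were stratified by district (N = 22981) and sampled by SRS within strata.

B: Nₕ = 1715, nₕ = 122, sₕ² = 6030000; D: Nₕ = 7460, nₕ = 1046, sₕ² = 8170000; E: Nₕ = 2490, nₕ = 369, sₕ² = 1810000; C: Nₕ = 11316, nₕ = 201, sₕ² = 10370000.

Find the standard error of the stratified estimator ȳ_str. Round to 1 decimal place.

115.3

Var(ȳ_str) = Σₕ Wₕ²(1 − fₕ)sₕ²/nₕ with Wₕ = Nₕ/N, N = 22981.
B: Wₕ = 0.07462687; term = 0.07462687²·(1 − 0.07113703)·6030000/122 = 255.68164.
D: Wₕ = 0.32461599; term = 0.32461599²·(1 − 0.14021448)·8170000/1046 = 707.65293.
E: Wₕ = 0.10835038; term = 0.10835038²·(1 − 0.14819277)·1810000/369 = 49.051736.
C: Wₕ = 0.49240677; term = 0.49240677²·(1 − 0.01776246)·10370000/201 = 12287.04.
Sum = 13299.426.
SE = √(13299.426) = 115.3.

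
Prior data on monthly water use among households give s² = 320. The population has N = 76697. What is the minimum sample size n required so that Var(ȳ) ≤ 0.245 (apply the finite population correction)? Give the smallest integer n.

1285

Without fpc, n₀ = s²/D = 320/0.245 = 1306.1224.
With fpc, (1 − n/N)·s²/n ≤ D requires n ≥ n₀/(1 + n₀/N) = 1306.1224/(1 + 1306.1224/76697) = 1284.2520.
Rounding up, n = 1285.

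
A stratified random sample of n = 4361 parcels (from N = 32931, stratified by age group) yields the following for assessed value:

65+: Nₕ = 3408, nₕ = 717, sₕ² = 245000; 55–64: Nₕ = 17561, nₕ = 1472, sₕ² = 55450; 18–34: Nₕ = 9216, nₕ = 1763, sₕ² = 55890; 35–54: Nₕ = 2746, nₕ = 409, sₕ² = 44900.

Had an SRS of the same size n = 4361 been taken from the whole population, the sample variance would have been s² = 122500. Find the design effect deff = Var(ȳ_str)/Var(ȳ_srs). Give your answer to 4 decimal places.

Var(ȳ_str) = Σ Wₕ²(1−fₕ)sₕ²/nₕ with Wₕ = Nₕ/32931:
  65+: (3408/32931)²·(1−717/3408)·245000/717 = 2.8896841
  55–64: (17561/32931)²·(1−1472/17561)·55450/1472 = 9.8143648
  18–34: (9216/32931)²·(1−1763/9216)·55890/1763 = 2.007916
  35–54: (2746/32931)²·(1−409/2746)·44900/409 = 0.64963953
  → Var(ȳ_str) = 15.361604.
Var(ȳ_srs) = (1 − 4361/32931)·122500/4361 = 24.369988.
deff = 15.361604 / 24.369988 = 0.6303.

0.6303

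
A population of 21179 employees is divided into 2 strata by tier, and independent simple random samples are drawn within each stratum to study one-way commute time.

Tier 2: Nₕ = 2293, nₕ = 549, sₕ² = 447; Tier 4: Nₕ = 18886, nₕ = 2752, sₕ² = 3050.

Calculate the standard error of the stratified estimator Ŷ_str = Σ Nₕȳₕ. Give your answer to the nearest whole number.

Var(Ŷ_str) = Σₕ Nₕ²(1 − fₕ)sₕ²/nₕ.
Tier 2: 2293²·(1 − 549/2293)·447/549 = 3.2560099 × 10^6.
Tier 4: 18886²·(1 − 2752/18886)·3050/2752 = 3.3770186 × 10^8.
Sum = 3.4095787 × 10^8.
SE = √(3.4095787 × 10^8) = 18465.

18465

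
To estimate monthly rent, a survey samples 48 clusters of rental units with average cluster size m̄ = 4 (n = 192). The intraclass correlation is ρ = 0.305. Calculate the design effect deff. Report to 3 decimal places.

deff = 1 + (4 − 1)·0.305 = 1 + 0.915 = 1.915.

1.915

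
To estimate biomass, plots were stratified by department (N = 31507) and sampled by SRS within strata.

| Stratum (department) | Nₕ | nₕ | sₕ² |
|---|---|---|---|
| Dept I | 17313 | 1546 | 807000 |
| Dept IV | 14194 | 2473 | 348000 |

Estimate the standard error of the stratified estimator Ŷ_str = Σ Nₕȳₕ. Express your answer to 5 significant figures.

Var(Ŷ_str) = Σₕ Nₕ²(1 − fₕ)sₕ²/nₕ.
Dept I: 17313²·(1 − 1546/17313)·807000/1546 = 1.4249035 × 10^11.
Dept IV: 14194²·(1 − 2473/14194)·348000/2473 = 2.341125 × 10^10.
Sum = 1.659016 × 10^11.
SE = √(1.659016 × 10^11) = 407310.

407310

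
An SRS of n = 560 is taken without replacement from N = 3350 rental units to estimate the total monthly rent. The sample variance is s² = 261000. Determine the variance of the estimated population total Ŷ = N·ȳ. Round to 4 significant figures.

4.356 × 10^9

Var(Ŷ) = N²·Var(ȳ) = N²·(1 − n/N)·s²/n.
f = 560/3350 = 0.16716418; Var(ȳ) = 0.83283582·261000/560 = 388.16098.
Var(Ŷ) = 3350² · 388.16098 = 4.3561366 × 10^9.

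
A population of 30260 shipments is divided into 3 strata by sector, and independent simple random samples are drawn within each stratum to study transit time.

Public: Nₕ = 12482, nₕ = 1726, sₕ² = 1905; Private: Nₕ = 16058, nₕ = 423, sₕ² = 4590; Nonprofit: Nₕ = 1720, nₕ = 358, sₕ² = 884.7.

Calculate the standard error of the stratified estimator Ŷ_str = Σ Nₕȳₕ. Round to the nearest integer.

Var(Ŷ_str) = Σₕ Nₕ²(1 − fₕ)sₕ²/nₕ.
Public: 12482²·(1 − 1726/12482)·1905/1726 = 1.4817985 × 10^8.
Private: 16058²·(1 − 423/16058)·4590/423 = 2.7243422 × 10^9.
Nonprofit: 1720²·(1 − 358/1720)·884.7/358 = 5.7892 × 10^6.
Sum = 2.8783113 × 10^9.
SE = √(2.8783113 × 10^9) = 53650.

53650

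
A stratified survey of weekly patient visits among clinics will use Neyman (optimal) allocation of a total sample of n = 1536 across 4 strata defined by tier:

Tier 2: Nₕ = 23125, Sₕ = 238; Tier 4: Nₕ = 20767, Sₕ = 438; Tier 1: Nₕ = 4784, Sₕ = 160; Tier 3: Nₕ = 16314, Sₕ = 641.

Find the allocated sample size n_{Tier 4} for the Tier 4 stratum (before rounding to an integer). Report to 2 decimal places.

541.06

Neyman allocation: nₕ = n·NₕSₕ / Σⱼ NⱼSⱼ.
Σ NⱼSⱼ = 23125·238 + 20767·438 + 4784·160 + 16314·641 = 2.582241 × 10^7.
n_{Tier 4} = 1536·20767·438 / (2.582241 × 10^7) = 541.06.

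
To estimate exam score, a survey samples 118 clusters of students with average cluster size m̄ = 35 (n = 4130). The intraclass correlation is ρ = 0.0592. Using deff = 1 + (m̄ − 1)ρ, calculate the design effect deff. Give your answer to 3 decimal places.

deff = 1 + (35 − 1)·0.0592 = 1 + 2.0128 = 3.0128.

3.013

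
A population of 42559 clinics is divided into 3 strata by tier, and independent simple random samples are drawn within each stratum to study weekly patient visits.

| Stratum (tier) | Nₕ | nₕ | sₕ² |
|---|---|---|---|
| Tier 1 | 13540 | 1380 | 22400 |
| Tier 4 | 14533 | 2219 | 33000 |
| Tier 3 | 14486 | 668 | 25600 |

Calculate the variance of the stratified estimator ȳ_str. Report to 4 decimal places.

7.1801

Var(ȳ_str) = Σₕ Wₕ²(1 − fₕ)sₕ²/nₕ with Wₕ = Nₕ/N, N = 42559.
Tier 1: Wₕ = 0.31814657; term = 0.31814657²·(1 − 0.10192024)·22400/1380 = 1.475497.
Tier 4: Wₕ = 0.34147889; term = 0.34147889²·(1 − 0.15268699)·33000/2219 = 1.4693601.
Tier 3: Wₕ = 0.34037454; term = 0.34037454²·(1 − 0.04611349)·25600/668 = 4.2352041.
Sum = 7.1800612.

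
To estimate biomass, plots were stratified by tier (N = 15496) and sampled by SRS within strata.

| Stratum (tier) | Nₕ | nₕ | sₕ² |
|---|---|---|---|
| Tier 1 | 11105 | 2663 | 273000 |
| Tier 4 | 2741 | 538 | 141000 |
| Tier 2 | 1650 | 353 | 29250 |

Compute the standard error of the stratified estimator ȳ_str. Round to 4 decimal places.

6.8813

Var(ȳ_str) = Σₕ Wₕ²(1 − fₕ)sₕ²/nₕ with Wₕ = Nₕ/N, N = 15496.
Tier 1: Wₕ = 0.71663655; term = 0.71663655²·(1 − 0.23980189)·273000/2663 = 40.023602.
Tier 4: Wₕ = 0.17688436; term = 0.17688436²·(1 − 0.19627873)·141000/538 = 6.5905423.
Tier 2: Wₕ = 0.10647909; term = 0.10647909²·(1 − 0.21393939)·29250/353 = 0.73847512.
Sum = 47.352619.
SE = √(47.352619) = 6.8813.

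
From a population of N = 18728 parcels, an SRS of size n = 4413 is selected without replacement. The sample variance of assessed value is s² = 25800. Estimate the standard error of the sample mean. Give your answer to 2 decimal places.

Under SRS without replacement, Var(ȳ) = (1 − f)·s²/n with f = n/N = 4413/18728 = 0.23563648.
Var(ȳ) = (1 − 0.23563648)·25800/4413 = 0.76436352·5.846363 = 4.4687466.
SE(ȳ) = √(4.4687466) = 2.11.

2.11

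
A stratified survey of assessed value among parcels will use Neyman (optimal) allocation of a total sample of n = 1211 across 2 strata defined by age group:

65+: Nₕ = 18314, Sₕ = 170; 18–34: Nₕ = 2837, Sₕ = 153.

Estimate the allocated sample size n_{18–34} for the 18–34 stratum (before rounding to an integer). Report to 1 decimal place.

Neyman allocation: nₕ = n·NₕSₕ / Σⱼ NⱼSⱼ.
Σ NⱼSⱼ = 18314·170 + 2837·153 = 3.547441 × 10^6.
n_{18–34} = 1211·2837·153 / (3.547441 × 10^6) = 148.2.

148.2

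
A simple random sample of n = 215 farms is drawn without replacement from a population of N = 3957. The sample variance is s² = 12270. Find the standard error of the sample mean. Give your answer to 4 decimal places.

7.3464

Under SRS without replacement, Var(ȳ) = (1 − f)·s²/n with f = n/N = 215/3957 = 0.05433409.
Var(ȳ) = (1 − 0.05433409)·12270/215 = 0.94566591·57.069767 = 53.968933.
SE(ȳ) = √(53.968933) = 7.3464.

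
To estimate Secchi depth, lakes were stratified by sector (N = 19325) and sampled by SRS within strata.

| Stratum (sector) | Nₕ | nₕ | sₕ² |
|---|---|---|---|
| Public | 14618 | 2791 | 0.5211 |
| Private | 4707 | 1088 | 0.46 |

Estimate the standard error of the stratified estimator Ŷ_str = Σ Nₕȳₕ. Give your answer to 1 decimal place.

Var(Ŷ_str) = Σₕ Nₕ²(1 − fₕ)sₕ²/nₕ.
Public: 14618²·(1 − 2791/14618)·0.5211/2791 = 32279.276.
Private: 4707²·(1 − 1088/4707)·0.46/1088 = 7202.1426.
Sum = 39481.419.
SE = √(39481.419) = 198.7.

198.7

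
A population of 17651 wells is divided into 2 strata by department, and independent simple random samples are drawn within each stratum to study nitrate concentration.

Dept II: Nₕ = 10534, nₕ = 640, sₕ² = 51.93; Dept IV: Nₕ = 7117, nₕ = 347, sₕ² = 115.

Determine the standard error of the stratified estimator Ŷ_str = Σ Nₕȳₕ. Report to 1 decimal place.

Var(Ŷ_str) = Σₕ Nₕ²(1 − fₕ)sₕ²/nₕ.
Dept II: 10534²·(1 − 640/10534)·51.93/640 = 8.4567515 × 10^6.
Dept IV: 7117²·(1 − 347/7117)·115/347 = 1.5968128 × 10^7.
Sum = 2.442488 × 10^7.
SE = √(2.442488 × 10^7) = 4942.2.

4942.2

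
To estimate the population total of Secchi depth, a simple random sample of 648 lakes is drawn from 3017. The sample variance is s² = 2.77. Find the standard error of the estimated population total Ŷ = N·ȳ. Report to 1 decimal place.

Var(Ŷ) = N²·Var(ȳ) = N²·(1 − n/N)·s²/n.
f = 648/3017 = 0.21478290; Var(ȳ) = 0.78521710·2.77/648 = 0.0033565608.
Var(Ŷ) = 3017² · 0.0033565608 = 30552.386.
SE(Ŷ) = √(30552.386) = 174.8.

174.8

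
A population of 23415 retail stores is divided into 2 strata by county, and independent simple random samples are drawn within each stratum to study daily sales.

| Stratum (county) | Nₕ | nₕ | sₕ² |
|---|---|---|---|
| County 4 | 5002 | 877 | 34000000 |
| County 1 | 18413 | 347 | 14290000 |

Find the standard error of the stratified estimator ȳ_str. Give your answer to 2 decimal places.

162.62

Var(ȳ_str) = Σₕ Wₕ²(1 − fₕ)sₕ²/nₕ with Wₕ = Nₕ/N, N = 23415.
County 4: Wₕ = 0.21362375; term = 0.21362375²·(1 − 0.17532987)·34000000/877 = 1459.0112.
County 1: Wₕ = 0.78637625; term = 0.78637625²·(1 − 0.01884538)·14290000/347 = 24986.245.
Sum = 26445.256.
SE = √(26445.256) = 162.62.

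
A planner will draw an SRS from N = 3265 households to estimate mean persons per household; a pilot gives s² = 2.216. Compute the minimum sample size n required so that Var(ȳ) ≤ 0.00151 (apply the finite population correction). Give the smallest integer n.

1013

Without fpc, n₀ = s²/D = 2.216/0.00151 = 1467.5497.
With fpc, (1 − n/N)·s²/n ≤ D requires n ≥ n₀/(1 + n₀/N) = 1467.5497/(1 + 1467.5497/3265) = 1012.4669.
Rounding up, n = 1013.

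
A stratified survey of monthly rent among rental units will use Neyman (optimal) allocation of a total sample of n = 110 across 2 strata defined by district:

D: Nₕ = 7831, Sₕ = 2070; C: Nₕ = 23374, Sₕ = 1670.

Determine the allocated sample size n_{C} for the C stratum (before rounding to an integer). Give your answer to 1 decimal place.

77.7

Neyman allocation: nₕ = n·NₕSₕ / Σⱼ NⱼSⱼ.
Σ NⱼSⱼ = 7831·2070 + 23374·1670 = 5.524475 × 10^7.
n_{C} = 110·23374·1670 / (5.524475 × 10^7) = 77.7.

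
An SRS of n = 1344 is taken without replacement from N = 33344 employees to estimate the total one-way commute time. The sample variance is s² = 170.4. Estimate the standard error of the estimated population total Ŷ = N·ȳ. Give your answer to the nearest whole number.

Var(Ŷ) = N²·Var(ȳ) = N²·(1 − n/N)·s²/n.
f = 1344/33344 = 0.04030710; Var(ȳ) = 0.95969290·170.4/1344 = 0.12167535.
Var(Ŷ) = 33344² · 0.12167535 = 1.3528137 × 10^8.
SE(Ŷ) = √(1.3528137 × 10^8) = 11631.

11631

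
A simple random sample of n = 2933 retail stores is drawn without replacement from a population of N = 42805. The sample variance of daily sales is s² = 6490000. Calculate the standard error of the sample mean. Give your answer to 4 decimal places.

45.3997

Under SRS without replacement, Var(ȳ) = (1 − f)·s²/n with f = n/N = 2933/42805 = 0.06852003.
Var(ȳ) = (1 − 0.06852003)·6490000/2933 = 0.93147997·2212.7514 = 2061.1336.
SE(ȳ) = √(2061.1336) = 45.3997.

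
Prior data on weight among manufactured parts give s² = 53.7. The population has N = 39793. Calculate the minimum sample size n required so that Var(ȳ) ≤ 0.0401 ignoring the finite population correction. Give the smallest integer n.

Without fpc, n₀ = s²/D = 53.7/0.0401 = 1339.1521.
Rounding up, n = 1340.

1340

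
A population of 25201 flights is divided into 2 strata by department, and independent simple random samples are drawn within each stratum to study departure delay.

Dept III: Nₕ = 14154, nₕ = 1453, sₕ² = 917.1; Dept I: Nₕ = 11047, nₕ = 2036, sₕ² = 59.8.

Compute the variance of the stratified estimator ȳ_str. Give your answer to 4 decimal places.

Var(ȳ_str) = Σₕ Wₕ²(1 − fₕ)sₕ²/nₕ with Wₕ = Nₕ/N, N = 25201.
Dept III: Wₕ = 0.56164438; term = 0.56164438²·(1 − 0.10265649)·917.1/1453 = 0.17866218.
Dept I: Wₕ = 0.43835562; term = 0.43835562²·(1 − 0.18430343)·59.8/2036 = 0.0046036808.
Sum = 0.18326586.

0.1833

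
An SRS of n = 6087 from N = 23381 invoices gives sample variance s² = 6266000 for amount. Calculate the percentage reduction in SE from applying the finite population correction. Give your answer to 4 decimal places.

13.9965

f = n/N = 6087/23381 = 0.26033959.
SE_no-fpc = √(s²/n) = 32.084372; SE_fpc = √((1−f)s²/n) = 27.593687.
Ratio = √(1−f) = 0.86003512. Reduction = 100·(1 − 0.86003512) = 13.9965%.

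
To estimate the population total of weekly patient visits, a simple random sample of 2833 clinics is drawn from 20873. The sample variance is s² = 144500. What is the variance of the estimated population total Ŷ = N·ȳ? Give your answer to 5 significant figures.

Var(Ŷ) = N²·Var(ȳ) = N²·(1 − n/N)·s²/n.
f = 2833/20873 = 0.13572558; Var(ȳ) = 0.86427442·144500/2833 = 44.083182.
Var(Ŷ) = 20873² · 44.083182 = 1.9206255 × 10^10.

1.9206 × 10^10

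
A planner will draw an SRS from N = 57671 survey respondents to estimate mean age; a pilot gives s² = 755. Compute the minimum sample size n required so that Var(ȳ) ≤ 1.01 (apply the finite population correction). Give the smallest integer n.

Without fpc, n₀ = s²/D = 755/1.01 = 747.5248.
With fpc, (1 − n/N)·s²/n ≤ D requires n ≥ n₀/(1 + n₀/N) = 747.5248/(1 + 747.5248/57671) = 737.9595.
Rounding up, n = 738.

738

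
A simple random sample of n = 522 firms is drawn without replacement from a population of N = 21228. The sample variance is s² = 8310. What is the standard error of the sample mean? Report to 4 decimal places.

Under SRS without replacement, Var(ȳ) = (1 − f)·s²/n with f = n/N = 522/21228 = 0.02459016.
Var(ȳ) = (1 − 0.02459016)·8310/522 = 0.97540984·15.91954 = 15.528076.
SE(ȳ) = √(15.528076) = 3.9406.

3.9406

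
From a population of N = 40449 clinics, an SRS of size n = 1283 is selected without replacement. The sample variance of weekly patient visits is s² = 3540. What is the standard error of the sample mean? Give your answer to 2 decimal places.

1.63

Under SRS without replacement, Var(ȳ) = (1 − f)·s²/n with f = n/N = 1283/40449 = 0.03171895.
Var(ȳ) = (1 − 0.03171895)·3540/1283 = 0.96828105·2.7591582 = 2.6716406.
SE(ȳ) = √(2.6716406) = 1.63.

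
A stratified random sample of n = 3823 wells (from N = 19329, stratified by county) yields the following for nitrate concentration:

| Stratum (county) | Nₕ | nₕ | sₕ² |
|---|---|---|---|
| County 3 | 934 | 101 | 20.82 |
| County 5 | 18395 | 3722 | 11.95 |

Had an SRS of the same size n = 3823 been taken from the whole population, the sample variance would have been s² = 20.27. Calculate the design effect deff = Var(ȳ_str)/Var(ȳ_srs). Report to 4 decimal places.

0.6462

Var(ȳ_str) = Σ Wₕ²(1−fₕ)sₕ²/nₕ with Wₕ = Nₕ/19329:
  County 3: (934/19329)²·(1−101/934)·20.82/101 = 4.292719 × 10^-4
  County 5: (18395/19329)²·(1−3722/18395)·11.95/3722 = 0.0023194845
  → Var(ȳ_str) = 0.0027487564.
Var(ȳ_srs) = (1 − 3823/19329)·20.27/3823 = 0.0042534354.
deff = 0.0027487564 / 0.0042534354 = 0.6462.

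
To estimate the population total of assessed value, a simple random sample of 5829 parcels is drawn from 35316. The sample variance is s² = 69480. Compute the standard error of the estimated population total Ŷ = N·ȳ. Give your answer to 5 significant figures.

Var(Ŷ) = N²·Var(ȳ) = N²·(1 − n/N)·s²/n.
f = 5829/35316 = 0.16505267; Var(ȳ) = 0.83494733·69480/5829 = 9.9523316.
Var(Ŷ) = 35316² · 9.9523316 = 1.2412746 × 10^10.
SE(Ŷ) = √(1.2412746 × 10^10) = 111410.

111410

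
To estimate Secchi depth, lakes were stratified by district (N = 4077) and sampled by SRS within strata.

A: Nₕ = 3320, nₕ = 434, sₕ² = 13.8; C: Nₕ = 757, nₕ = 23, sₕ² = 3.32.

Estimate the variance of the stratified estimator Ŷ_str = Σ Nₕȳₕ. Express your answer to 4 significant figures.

384900

Var(Ŷ_str) = Σₕ Nₕ²(1 − fₕ)sₕ²/nₕ.
A: 3320²·(1 − 434/3320)·13.8/434 = 304665.84.
C: 757²·(1 − 23/757)·3.32/23 = 80205.137.
Sum = 384870.98.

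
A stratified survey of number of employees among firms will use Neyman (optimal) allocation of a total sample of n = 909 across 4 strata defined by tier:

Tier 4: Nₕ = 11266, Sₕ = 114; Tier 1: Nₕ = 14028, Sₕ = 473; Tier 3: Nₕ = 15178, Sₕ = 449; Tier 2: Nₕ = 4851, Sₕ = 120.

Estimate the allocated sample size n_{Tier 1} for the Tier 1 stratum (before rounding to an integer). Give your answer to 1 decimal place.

393.8

Neyman allocation: nₕ = n·NₕSₕ / Σⱼ NⱼSⱼ.
Σ NⱼSⱼ = 11266·114 + 14028·473 + 15178·449 + 4851·120 = 1.531661 × 10^7.
n_{Tier 1} = 909·14028·473 / (1.531661 × 10^7) = 393.8.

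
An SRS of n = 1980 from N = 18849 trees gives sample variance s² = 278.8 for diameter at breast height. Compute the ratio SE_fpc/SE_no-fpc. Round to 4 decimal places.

0.9460

f = n/N = 1980/18849 = 0.10504536.
SE_no-fpc = √(s²/n) = 0.37524403; SE_fpc = √((1−f)s²/n) = 0.35498851.
Ratio = √(1−f) = 0.94602042.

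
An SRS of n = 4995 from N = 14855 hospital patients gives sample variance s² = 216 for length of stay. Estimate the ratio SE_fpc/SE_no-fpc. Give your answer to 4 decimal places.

0.8147

f = n/N = 4995/14855 = 0.33625042.
SE_no-fpc = √(s²/n) = 0.2079501; SE_fpc = √((1−f)s²/n) = 0.16941867.
Ratio = √(1−f) = 0.81470828.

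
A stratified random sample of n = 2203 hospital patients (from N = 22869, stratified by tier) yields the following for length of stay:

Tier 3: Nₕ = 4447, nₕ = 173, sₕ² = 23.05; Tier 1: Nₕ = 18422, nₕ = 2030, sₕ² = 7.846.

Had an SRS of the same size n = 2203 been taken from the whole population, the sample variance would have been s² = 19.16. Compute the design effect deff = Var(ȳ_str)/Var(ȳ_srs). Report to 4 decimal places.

Var(ȳ_str) = Σ Wₕ²(1−fₕ)sₕ²/nₕ with Wₕ = Nₕ/22869:
  Tier 3: (4447/22869)²·(1−173/4447)·23.05/173 = 0.0048420818
  Tier 1: (18422/22869)²·(1−2030/18422)·7.846/2030 = 0.0022316529
  → Var(ȳ_str) = 0.0070737347.
Var(ȳ_srs) = (1 − 2203/22869)·19.16/2203 = 0.0078594157.
deff = 0.0070737347 / 0.0078594157 = 0.9000.

0.9000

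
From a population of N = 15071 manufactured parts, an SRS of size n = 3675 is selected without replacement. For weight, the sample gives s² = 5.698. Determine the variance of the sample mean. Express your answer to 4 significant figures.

0.001172

Under SRS without replacement, Var(ȳ) = (1 − f)·s²/n with f = n/N = 3675/15071 = 0.24384580.
Var(ȳ) = (1 − 0.24384580)·5.698/3675 = 0.75615420·0.0015504762 = 0.0011723991.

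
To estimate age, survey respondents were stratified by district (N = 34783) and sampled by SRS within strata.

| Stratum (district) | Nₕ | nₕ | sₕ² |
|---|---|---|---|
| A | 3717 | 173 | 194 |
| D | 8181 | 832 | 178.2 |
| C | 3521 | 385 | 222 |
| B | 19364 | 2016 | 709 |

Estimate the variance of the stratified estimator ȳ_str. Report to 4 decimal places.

Var(ȳ_str) = Σₕ Wₕ²(1 − fₕ)sₕ²/nₕ with Wₕ = Nₕ/N, N = 34783.
A: Wₕ = 0.10686255; term = 0.10686255²·(1 − 0.04654291)·194/173 = 0.01220978.
D: Wₕ = 0.23520110; term = 0.23520110²·(1 − 0.10169906)·178.2/832 = 0.010643512.
C: Wₕ = 0.10122761; term = 0.10122761²·(1 − 0.10934394)·222/385 = 0.0052625987.
B: Wₕ = 0.55670874; term = 0.55670874²·(1 − 0.10411072)·709/2016 = 0.097648623.
Sum = 0.12576451.

0.1258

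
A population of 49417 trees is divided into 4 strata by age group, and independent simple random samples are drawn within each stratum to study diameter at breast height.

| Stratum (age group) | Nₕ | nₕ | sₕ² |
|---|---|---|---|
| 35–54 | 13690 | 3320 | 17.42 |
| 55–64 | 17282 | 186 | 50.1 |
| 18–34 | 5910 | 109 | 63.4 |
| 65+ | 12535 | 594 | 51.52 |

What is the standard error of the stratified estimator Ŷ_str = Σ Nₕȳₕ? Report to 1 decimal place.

Var(Ŷ_str) = Σₕ Nₕ²(1 − fₕ)sₕ²/nₕ.
35–54: 13690²·(1 − 3320/13690)·17.42/3320 = 744890.22.
55–64: 17282²·(1 − 186/17282)·50.1/186 = 7.9581715 × 10^7.
18–34: 5910²·(1 − 109/5910)·63.4/109 = 1.9941283 × 10^7.
65+: 12535²·(1 − 594/12535)·51.52/594 = 1.2982384 × 10^7.
Sum = 1.1325027 × 10^8.
SE = √(1.1325027 × 10^8) = 10641.9.

10641.9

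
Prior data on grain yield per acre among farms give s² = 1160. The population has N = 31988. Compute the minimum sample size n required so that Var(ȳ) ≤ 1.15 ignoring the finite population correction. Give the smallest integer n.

1009

Without fpc, n₀ = s²/D = 1160/1.15 = 1008.6957.
Rounding up, n = 1009.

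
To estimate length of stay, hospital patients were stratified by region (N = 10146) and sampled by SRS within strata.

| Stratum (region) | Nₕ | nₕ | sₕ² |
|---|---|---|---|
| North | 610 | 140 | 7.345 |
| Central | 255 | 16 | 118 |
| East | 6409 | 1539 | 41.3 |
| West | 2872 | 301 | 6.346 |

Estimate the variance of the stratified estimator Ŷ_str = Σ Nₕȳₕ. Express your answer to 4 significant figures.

1.458 × 10^6

Var(Ŷ_str) = Σₕ Nₕ²(1 − fₕ)sₕ²/nₕ.
North: 610²·(1 − 140/610)·7.345/140 = 15041.511.
Central: 255²·(1 − 16/255)·118/16 = 449469.38.
East: 6409²·(1 − 1539/6409)·41.3/1539 = 837588.42.
West: 2872²·(1 − 301/2872)·6.346/301 = 155675.43.
Sum = 1.4577747 × 10^6.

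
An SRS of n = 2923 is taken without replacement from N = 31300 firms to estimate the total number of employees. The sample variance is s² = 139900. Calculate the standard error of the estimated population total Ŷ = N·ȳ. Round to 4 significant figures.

206200

Var(Ŷ) = N²·Var(ȳ) = N²·(1 − n/N)·s²/n.
f = 2923/31300 = 0.09338658; Var(ȳ) = 0.90661342·139900/2923 = 43.392137.
Var(Ŷ) = 31300² · 43.392137 = 4.2510843 × 10^10.
SE(Ŷ) = √(4.2510843 × 10^10) = 206200.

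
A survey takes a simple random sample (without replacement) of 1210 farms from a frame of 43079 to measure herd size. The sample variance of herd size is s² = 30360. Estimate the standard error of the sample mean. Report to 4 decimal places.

Under SRS without replacement, Var(ȳ) = (1 − f)·s²/n with f = n/N = 1210/43079 = 0.02808793.
Var(ȳ) = (1 − 0.02808793)·30360/1210 = 0.97191207·25.090909 = 24.386157.
SE(ȳ) = √(24.386157) = 4.9382.

4.9382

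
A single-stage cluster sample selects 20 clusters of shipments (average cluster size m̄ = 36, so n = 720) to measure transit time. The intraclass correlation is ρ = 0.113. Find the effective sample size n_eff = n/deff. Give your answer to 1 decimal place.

145.3

deff = 1 + (36 − 1)·0.113 = 1 + 3.955 = 4.955.
n_eff = 720 / 4.955 = 145.3.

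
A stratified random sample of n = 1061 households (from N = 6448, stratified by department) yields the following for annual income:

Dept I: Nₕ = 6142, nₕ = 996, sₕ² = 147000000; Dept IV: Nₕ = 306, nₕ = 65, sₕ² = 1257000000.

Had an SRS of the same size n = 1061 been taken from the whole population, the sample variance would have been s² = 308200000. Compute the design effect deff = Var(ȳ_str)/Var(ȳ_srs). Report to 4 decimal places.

Var(ȳ_str) = Σ Wₕ²(1−fₕ)sₕ²/nₕ with Wₕ = Nₕ/6448:
  Dept I: (6142/6448)²·(1−996/6142)·147000000/996 = 112198.62
  Dept IV: (306/6448)²·(1−65/306)·1257000000/65 = 34301.28
  → Var(ȳ_str) = 146499.9.
Var(ȳ_srs) = (1 − 1061/6448)·308200000/1061 = 242682.91.
deff = 146499.9 / 242682.91 = 0.6037.

0.6037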